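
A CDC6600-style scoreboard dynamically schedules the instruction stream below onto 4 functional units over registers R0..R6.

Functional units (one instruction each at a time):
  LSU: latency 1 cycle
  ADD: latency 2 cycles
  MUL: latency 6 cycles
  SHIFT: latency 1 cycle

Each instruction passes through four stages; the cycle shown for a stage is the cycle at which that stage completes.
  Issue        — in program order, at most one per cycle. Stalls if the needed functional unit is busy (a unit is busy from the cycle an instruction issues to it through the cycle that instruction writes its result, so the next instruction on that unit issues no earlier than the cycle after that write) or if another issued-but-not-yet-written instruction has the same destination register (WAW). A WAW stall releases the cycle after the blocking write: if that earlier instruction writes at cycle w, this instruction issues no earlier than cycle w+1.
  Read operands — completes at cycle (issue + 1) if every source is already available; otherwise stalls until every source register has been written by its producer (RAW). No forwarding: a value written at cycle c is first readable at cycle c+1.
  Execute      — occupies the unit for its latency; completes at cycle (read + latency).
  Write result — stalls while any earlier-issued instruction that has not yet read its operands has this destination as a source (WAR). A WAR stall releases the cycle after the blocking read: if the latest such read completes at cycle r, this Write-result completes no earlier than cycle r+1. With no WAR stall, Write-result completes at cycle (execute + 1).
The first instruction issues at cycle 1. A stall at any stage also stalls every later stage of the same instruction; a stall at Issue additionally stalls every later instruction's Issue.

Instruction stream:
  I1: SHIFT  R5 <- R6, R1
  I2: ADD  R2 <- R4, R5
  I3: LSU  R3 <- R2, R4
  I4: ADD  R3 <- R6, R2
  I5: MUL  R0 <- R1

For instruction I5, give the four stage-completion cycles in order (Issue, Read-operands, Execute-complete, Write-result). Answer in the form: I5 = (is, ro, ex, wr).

I1 -> (1, 2, 3, 4)
I2 -> (2, 5, 7, 8)  // RAW R5: wait I1 write@4
I3 -> (3, 9, 10, 11)  // RAW R2: wait I2 write@8
I4 -> (12, 13, 15, 16)  // WAW R3: wait I3 write@11
I5 -> (13, 14, 20, 21)

I5 = (13, 14, 20, 21)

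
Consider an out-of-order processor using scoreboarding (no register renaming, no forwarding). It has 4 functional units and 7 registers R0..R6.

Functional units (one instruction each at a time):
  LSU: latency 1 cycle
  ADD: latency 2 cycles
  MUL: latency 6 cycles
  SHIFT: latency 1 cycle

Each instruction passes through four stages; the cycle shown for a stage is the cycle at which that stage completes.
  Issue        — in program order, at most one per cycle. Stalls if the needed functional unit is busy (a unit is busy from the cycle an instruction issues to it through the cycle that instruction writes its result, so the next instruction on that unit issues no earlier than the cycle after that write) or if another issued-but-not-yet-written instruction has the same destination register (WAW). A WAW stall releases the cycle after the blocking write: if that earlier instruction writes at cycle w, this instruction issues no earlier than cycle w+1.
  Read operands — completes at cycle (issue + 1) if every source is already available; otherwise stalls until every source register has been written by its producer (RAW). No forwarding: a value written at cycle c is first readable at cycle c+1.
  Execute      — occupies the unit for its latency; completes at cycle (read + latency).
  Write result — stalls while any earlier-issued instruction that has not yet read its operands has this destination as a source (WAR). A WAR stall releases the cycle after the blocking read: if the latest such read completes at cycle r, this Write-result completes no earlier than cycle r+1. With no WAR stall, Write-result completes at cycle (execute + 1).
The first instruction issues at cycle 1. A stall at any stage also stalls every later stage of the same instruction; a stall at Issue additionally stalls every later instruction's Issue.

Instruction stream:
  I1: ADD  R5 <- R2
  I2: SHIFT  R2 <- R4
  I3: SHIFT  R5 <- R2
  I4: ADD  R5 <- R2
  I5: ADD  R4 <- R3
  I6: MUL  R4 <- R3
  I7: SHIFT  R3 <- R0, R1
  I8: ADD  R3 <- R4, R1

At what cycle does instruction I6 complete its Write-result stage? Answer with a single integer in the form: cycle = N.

cycle = 28

[1] I1 issues→ADD
[2] I1 reads; I2 issues→SHIFT
[3] I2 reads
[4] I1 exec-done; I2 exec-done
[5] I1 writes R5; I2 writes R2
[6] I3 issues→SHIFT
[7] I3 reads
[8] I3 exec-done
[9] I3 writes R5
[10] I4 issues→ADD
[11] I4 reads
[13] I4 exec-done
[14] I4 writes R5
[15] I5 issues→ADD
[16] I5 reads
[18] I5 exec-done
[19] I5 writes R4
[20] I6 issues→MUL
[21] I6 reads; I7 issues→SHIFT
[22] I7 reads
[23] I7 exec-done
[24] I7 writes R3
[25] I8 issues→ADD
[27] I6 exec-done
[28] I6 writes R4
[29] I8 reads
[31] I8 exec-done
[32] I8 writes R3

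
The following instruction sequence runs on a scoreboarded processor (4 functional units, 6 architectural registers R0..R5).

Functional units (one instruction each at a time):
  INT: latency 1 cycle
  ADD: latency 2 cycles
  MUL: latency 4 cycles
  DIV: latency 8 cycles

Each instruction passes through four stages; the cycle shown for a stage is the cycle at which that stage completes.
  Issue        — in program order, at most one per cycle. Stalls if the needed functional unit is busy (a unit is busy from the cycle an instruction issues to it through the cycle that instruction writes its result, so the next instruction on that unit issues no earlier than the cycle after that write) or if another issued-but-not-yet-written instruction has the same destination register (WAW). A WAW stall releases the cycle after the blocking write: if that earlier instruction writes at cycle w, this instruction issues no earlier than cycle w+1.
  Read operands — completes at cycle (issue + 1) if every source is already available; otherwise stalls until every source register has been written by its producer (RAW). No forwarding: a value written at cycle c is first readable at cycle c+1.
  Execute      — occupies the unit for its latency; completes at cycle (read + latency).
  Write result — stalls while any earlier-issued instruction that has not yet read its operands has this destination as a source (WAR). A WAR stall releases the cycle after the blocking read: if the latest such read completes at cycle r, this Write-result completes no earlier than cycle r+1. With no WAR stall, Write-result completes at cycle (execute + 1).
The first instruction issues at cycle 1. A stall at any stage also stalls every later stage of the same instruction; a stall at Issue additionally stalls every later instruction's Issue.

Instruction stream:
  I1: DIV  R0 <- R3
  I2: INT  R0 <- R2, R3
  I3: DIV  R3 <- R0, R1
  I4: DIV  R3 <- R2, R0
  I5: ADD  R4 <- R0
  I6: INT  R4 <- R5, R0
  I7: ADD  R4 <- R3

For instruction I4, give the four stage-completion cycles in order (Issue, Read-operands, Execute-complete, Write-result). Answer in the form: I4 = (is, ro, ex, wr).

I4 = (26, 27, 35, 36)

t=1  I1→DIV
t=2  I1 RO
t=10  I1 EX
t=11  I1 WR R0
t=12  I2→INT
t=13  I2 RO · I3→DIV
t=14  I2 EX
t=15  I2 WR R0
t=16  I3 RO
t=24  I3 EX
t=25  I3 WR R3
t=26  I4→DIV
t=27  I4 RO · I5→ADD
t=28  I5 RO
t=30  I5 EX
t=31  I5 WR R4
t=32  I6→INT
t=33  I6 RO
t=34  I6 EX
t=35  I4 EX · I6 WR R4
t=36  I4 WR R3 · I7→ADD
t=37  I7 RO
t=39  I7 EX
t=40  I7 WR R4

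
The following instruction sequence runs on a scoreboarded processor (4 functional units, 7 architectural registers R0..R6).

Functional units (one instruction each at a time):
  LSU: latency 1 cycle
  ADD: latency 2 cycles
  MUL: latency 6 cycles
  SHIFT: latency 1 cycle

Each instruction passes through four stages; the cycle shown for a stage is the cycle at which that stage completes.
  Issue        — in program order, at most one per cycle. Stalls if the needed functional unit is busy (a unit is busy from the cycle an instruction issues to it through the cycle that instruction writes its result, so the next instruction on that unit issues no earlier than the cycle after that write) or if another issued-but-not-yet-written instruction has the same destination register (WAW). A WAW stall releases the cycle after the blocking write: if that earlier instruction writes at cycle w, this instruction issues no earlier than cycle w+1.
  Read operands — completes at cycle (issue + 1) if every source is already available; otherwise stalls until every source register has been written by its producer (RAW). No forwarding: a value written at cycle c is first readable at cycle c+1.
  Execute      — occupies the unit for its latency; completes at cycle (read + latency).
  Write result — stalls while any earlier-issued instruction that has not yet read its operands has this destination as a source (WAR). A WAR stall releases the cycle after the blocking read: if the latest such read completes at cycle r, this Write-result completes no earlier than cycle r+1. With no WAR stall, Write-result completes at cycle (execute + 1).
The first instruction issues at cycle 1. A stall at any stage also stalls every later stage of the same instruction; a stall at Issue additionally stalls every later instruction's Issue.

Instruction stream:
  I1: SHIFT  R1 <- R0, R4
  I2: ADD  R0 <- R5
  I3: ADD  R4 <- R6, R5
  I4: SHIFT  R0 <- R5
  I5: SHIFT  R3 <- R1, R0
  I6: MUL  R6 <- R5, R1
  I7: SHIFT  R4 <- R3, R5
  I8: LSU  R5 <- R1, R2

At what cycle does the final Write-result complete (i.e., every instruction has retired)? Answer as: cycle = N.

t=1  I1 issues→SHIFT
t=2  I1 reads; I2 issues→ADD
t=3  I1 exec-done; I2 reads
t=4  I1 writes R1
t=5  I2 exec-done
t=6  I2 writes R0
t=7  I3 issues→ADD
t=8  I3 reads; I4 issues→SHIFT
t=9  I4 reads
t=10  I3 exec-done; I4 exec-done
t=11  I3 writes R4; I4 writes R0
t=12  I5 issues→SHIFT
t=13  I5 reads; I6 issues→MUL
t=14  I5 exec-done; I6 reads
t=15  I5 writes R3
t=16  I7 issues→SHIFT
t=17  I7 reads; I8 issues→LSU
t=18  I7 exec-done; I8 reads
t=19  I7 writes R4; I8 exec-done
t=20  I6 exec-done; I8 writes R5
t=21  I6 writes R6

cycle = 21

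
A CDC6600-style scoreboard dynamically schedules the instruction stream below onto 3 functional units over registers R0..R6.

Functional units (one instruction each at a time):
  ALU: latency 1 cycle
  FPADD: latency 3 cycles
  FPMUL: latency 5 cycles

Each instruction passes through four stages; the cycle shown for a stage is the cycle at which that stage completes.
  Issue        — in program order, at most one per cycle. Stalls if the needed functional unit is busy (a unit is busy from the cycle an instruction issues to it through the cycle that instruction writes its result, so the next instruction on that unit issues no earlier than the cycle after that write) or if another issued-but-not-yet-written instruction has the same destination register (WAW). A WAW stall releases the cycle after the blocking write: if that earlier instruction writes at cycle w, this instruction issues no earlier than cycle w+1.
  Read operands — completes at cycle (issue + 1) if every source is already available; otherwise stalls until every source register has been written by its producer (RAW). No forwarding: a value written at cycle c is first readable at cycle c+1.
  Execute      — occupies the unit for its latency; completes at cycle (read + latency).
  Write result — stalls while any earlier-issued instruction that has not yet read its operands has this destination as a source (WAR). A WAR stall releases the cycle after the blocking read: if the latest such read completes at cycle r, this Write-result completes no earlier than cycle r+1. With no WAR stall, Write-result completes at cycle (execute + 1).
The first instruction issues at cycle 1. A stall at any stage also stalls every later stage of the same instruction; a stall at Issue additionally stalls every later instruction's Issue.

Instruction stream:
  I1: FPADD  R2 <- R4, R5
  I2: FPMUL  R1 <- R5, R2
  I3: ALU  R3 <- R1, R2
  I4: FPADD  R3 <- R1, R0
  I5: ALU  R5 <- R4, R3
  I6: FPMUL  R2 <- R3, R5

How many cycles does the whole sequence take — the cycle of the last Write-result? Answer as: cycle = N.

cycle = 32

I1: IS=1 RO=2 EX=5 WR=6
I2: IS=2 RO=7 EX=12 WR=13  [RAW R2: wait I1 write@6]
I3: IS=3 RO=14 EX=15 WR=16  [RAW R1: wait I2 write@13]
I4: IS=17 RO=18 EX=21 WR=22  [WAW R3: wait I3 write@16]
I5: IS=18 RO=23 EX=24 WR=25  [RAW R3: wait I4 write@22]
I6: IS=19 RO=26 EX=31 WR=32  [RAW R5: wait I5 write@25]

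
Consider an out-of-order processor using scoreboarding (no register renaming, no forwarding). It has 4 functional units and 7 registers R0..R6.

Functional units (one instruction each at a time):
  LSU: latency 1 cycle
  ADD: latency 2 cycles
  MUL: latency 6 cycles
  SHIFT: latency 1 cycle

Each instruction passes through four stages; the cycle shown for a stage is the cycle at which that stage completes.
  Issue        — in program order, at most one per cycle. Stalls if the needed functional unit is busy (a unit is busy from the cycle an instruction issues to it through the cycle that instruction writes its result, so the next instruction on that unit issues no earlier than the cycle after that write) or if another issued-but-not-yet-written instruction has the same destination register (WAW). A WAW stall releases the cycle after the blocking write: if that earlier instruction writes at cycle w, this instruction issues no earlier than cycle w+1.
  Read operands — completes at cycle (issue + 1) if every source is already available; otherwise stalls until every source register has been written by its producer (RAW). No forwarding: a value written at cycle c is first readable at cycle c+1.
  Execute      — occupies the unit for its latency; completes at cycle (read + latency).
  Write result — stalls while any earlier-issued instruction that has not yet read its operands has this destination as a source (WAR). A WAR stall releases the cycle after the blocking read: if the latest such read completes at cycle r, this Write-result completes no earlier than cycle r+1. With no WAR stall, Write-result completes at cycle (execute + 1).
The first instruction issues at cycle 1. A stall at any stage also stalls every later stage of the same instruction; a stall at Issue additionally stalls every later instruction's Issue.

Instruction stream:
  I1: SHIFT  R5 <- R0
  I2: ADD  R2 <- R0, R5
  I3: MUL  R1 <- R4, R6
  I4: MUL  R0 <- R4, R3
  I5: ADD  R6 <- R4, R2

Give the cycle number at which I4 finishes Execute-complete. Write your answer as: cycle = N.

cycle = 19

[1] I1→SHIFT
[2] I1 RO | I2→ADD
[3] I1 EX | I3→MUL
[4] I1 WR R5 | I3 RO
[5] I2 RO
[7] I2 EX
[8] I2 WR R2
[10] I3 EX
[11] I3 WR R1
[12] I4→MUL
[13] I4 RO | I5→ADD
[14] I5 RO
[16] I5 EX
[17] I5 WR R6
[19] I4 EX
[20] I4 WR R0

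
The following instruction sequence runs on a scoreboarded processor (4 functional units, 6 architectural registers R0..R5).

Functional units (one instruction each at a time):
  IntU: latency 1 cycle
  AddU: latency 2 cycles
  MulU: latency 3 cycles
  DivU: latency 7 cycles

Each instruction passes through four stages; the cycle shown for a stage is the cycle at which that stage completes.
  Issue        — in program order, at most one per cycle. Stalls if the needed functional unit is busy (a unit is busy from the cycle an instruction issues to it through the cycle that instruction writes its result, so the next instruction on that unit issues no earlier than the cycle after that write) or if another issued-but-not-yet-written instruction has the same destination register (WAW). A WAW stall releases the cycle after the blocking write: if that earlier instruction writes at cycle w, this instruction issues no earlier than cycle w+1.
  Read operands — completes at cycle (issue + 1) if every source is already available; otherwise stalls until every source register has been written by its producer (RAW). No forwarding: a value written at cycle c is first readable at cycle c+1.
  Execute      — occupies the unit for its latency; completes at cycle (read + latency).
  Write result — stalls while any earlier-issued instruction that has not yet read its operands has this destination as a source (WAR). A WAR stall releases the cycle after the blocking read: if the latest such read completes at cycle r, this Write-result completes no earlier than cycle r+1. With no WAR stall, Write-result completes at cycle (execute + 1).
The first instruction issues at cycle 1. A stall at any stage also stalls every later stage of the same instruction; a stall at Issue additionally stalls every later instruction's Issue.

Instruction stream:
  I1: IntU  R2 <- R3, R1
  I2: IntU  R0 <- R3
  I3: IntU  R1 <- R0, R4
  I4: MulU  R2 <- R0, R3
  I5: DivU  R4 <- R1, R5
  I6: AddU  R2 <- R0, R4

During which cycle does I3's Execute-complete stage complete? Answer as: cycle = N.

cycle = 11

c1: issue I1 (IntU)
c2: I1 read-ops
c3: I1 finished on IntU
c4: I1→R2
c5: issue I2 (IntU)
c6: I2 read-ops
c7: I2 finished on IntU
c8: I2→R0
c9: issue I3 (IntU)
c10: I3 read-ops · issue I4 (MulU)
c11: I3 finished on IntU · I4 read-ops · issue I5 (DivU)
c12: I3→R1
c13: I5 read-ops
c14: I4 finished on MulU
c15: I4→R2
c16: issue I6 (AddU)
c20: I5 finished on DivU
c21: I5→R4
c22: I6 read-ops
c24: I6 finished on AddU
c25: I6→R2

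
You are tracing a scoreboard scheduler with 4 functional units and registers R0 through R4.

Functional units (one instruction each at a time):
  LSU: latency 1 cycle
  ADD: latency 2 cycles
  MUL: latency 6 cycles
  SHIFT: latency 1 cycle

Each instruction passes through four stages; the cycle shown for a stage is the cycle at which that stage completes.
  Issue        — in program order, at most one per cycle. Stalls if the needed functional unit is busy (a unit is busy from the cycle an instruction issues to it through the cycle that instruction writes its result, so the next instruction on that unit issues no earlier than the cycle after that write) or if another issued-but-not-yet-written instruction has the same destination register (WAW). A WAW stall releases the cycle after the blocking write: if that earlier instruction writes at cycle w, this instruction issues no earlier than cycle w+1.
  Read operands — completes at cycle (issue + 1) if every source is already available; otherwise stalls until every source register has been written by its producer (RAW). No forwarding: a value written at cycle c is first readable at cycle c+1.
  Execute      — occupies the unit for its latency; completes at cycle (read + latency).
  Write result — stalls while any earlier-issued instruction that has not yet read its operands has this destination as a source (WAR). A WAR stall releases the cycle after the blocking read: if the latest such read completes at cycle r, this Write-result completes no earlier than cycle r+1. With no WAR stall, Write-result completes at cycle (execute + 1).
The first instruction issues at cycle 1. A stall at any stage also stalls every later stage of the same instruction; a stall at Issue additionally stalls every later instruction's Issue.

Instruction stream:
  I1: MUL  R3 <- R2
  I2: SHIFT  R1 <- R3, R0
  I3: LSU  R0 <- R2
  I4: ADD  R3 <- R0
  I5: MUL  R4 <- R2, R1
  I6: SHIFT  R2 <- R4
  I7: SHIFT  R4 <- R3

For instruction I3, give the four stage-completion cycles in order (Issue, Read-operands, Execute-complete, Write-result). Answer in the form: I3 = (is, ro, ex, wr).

t=1  I1 dispatched to MUL
t=2  I1 operands ready | I2 dispatched to SHIFT
t=3  I3 dispatched to LSU
t=4  I3 operands ready
t=5  I3 complete
t=8  I1 complete
t=9  R3←I1
t=10  I2 operands ready | I4 dispatched to ADD
t=11  I2 complete | R0←I3 | I5 dispatched to MUL
t=12  R1←I2 | I4 operands ready
t=13  I5 operands ready | I6 dispatched to SHIFT
t=14  I4 complete
t=15  R3←I4
t=19  I5 complete
t=20  R4←I5
t=21  I6 operands ready
t=22  I6 complete
t=23  R2←I6
t=24  I7 dispatched to SHIFT
t=25  I7 operands ready
t=26  I7 complete
t=27  R4←I7

I3 = (3, 4, 5, 11)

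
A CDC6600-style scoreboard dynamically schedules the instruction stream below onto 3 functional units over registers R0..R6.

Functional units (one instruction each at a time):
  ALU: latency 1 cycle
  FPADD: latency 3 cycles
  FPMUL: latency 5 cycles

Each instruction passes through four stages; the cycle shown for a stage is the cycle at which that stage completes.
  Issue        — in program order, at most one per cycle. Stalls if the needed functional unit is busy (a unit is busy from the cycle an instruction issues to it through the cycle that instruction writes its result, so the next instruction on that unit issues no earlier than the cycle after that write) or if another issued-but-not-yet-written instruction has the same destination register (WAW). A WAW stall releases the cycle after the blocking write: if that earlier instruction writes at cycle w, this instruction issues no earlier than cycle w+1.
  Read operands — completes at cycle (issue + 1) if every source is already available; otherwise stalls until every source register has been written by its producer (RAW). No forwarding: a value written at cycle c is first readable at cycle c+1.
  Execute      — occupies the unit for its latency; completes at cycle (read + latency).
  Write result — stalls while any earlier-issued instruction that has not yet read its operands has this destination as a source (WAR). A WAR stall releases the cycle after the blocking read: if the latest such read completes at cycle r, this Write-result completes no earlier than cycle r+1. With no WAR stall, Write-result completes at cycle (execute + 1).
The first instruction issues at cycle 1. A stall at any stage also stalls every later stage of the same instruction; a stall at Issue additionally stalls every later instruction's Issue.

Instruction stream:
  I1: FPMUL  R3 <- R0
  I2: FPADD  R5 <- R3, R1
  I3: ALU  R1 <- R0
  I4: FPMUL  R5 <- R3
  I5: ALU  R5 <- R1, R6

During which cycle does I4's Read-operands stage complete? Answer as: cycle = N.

cycle = 15

c1: I1 dispatched to FPMUL
c2: I1 operands ready, I2 dispatched to FPADD
c3: I3 dispatched to ALU
c4: I3 operands ready
c5: I3 complete
c7: I1 complete
c8: R3←I1
c9: I2 operands ready
c10: R1←I3
c12: I2 complete
c13: R5←I2
c14: I4 dispatched to FPMUL
c15: I4 operands ready
c20: I4 complete
c21: R5←I4
c22: I5 dispatched to ALU
c23: I5 operands ready
c24: I5 complete
c25: R5←I5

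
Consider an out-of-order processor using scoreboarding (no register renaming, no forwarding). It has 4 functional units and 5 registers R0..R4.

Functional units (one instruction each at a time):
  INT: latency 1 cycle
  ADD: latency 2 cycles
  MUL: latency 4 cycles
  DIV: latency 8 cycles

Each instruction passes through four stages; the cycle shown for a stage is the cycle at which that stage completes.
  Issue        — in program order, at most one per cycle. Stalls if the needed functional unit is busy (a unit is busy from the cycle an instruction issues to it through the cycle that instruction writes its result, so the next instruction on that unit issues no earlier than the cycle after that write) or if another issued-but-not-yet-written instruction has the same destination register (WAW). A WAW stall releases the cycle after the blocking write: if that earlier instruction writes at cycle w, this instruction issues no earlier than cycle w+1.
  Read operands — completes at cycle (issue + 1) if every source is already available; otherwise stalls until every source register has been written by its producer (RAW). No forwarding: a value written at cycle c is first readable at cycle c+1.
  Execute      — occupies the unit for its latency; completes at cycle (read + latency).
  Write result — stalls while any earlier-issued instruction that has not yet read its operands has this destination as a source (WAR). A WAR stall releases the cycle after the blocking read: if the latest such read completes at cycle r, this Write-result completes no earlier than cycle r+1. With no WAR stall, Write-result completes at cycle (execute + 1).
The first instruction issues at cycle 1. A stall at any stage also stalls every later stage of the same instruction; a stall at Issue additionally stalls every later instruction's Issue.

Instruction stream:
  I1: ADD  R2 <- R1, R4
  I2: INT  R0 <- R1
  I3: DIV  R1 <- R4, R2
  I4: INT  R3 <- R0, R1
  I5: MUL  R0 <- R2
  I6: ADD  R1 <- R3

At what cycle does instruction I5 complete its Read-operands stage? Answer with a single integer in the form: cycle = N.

cycle = 8

I1 -> (1, 2, 4, 5)
I2 -> (2, 3, 4, 5)
I3 -> (3, 6, 14, 15)  // RAW R2: wait I1 write@5
I4 -> (6, 16, 17, 18)  // struct: INT busy until I2 writes@5, RAW R1: wait I3 write@15
I5 -> (7, 8, 12, 17)  // WAR R0: wait I4 read@16
I6 -> (16, 19, 21, 22)  // WAW R1: wait I3 write@15, RAW R3: wait I4 write@18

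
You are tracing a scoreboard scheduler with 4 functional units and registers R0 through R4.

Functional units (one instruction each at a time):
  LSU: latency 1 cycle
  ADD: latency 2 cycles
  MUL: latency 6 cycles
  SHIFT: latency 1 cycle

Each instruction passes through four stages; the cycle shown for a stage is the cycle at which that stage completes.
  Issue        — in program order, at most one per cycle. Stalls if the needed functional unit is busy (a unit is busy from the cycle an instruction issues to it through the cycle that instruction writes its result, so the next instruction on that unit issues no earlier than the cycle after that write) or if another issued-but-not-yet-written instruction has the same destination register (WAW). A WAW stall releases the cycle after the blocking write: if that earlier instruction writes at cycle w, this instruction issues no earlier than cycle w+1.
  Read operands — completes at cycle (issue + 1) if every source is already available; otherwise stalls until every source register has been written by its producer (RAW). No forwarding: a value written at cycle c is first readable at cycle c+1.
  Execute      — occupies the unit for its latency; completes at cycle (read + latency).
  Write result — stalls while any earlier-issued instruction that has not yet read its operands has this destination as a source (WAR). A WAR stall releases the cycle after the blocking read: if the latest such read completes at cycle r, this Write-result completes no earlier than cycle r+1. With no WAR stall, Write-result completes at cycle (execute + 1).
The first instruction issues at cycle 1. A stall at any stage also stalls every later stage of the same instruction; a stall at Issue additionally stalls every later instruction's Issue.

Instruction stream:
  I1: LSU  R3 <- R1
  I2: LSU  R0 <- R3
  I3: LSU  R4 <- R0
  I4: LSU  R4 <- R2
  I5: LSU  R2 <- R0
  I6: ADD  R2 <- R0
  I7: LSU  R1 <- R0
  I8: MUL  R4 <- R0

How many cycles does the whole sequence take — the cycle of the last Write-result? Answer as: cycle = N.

cycle = 31

cycle 1: I1 dispatched to LSU
cycle 2: I1 operands ready
cycle 3: I1 complete
cycle 4: R3←I1
cycle 5: I2 dispatched to LSU
cycle 6: I2 operands ready
cycle 7: I2 complete
cycle 8: R0←I2
cycle 9: I3 dispatched to LSU
cycle 10: I3 operands ready
cycle 11: I3 complete
cycle 12: R4←I3
cycle 13: I4 dispatched to LSU
cycle 14: I4 operands ready
cycle 15: I4 complete
cycle 16: R4←I4
cycle 17: I5 dispatched to LSU
cycle 18: I5 operands ready
cycle 19: I5 complete
cycle 20: R2←I5
cycle 21: I6 dispatched to ADD
cycle 22: I6 operands ready; I7 dispatched to LSU
cycle 23: I7 operands ready; I8 dispatched to MUL
cycle 24: I6 complete; I7 complete; I8 operands ready
cycle 25: R2←I6; R1←I7
cycle 30: I8 complete
cycle 31: R4←I8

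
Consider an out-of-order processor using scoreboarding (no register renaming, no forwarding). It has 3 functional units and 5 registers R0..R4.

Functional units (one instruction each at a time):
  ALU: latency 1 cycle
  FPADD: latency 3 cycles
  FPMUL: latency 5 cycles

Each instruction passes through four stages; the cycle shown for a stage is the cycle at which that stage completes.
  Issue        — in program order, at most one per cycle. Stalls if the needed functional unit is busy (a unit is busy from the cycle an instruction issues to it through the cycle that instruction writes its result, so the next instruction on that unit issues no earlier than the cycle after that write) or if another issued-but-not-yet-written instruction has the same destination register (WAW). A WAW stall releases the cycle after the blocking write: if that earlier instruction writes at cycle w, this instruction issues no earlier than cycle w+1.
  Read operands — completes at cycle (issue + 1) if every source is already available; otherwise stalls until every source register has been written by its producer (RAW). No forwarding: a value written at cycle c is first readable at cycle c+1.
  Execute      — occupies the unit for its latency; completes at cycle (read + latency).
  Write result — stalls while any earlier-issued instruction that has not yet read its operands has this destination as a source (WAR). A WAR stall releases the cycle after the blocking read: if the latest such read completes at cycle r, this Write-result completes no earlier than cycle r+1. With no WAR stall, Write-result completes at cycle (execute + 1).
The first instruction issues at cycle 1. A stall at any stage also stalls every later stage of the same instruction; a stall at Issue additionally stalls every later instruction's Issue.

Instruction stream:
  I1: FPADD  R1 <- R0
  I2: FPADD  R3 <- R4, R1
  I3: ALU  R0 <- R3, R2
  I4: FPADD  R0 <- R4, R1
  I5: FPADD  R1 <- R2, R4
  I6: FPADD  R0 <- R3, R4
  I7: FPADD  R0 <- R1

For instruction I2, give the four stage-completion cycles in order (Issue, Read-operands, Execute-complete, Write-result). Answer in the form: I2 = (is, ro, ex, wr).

I2 = (7, 8, 11, 12)

[I1] 1/2/5/6
[I2] 7/8/11/12  (struct: FPADD busy until I1 writes@6)
[I3] 8/13/14/15  (RAW R3: wait I2 write@12)
[I4] 16/17/20/21  (WAW R0: wait I3 write@15)
[I5] 22/23/26/27  (struct: FPADD busy until I4 writes@21)
[I6] 28/29/32/33  (struct: FPADD busy until I5 writes@27)
[I7] 34/35/38/39  (struct: FPADD busy until I6 writes@33)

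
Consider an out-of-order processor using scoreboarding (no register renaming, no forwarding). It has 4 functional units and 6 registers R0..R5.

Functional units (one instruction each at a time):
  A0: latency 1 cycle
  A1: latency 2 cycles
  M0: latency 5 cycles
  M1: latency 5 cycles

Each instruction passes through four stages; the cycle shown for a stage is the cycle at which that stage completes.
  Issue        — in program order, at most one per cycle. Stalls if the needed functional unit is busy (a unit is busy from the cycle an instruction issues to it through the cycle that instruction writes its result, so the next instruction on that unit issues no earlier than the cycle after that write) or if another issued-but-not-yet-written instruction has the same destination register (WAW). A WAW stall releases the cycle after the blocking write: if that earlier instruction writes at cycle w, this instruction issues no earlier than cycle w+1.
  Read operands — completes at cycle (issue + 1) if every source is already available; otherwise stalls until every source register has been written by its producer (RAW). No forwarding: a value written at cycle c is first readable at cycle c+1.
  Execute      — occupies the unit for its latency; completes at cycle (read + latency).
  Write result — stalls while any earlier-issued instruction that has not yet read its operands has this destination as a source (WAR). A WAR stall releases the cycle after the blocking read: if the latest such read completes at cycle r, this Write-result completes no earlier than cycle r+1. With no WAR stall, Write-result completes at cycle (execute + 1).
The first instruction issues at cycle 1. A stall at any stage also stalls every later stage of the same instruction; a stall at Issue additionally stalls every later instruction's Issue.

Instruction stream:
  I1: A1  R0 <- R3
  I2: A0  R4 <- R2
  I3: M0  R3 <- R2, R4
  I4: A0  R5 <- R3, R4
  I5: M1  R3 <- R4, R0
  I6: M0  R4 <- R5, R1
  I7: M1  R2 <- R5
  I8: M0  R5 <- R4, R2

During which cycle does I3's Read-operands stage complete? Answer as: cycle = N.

  I1 | 1 | 2 | 4 | 5
  I2 | 2 | 3 | 4 | 5
  I3 | 3 | 6 | 11 | 12   RAW R4: wait I2 write@5
  I4 | 6 | 13 | 14 | 15   struct: A0 busy until I2 writes@5 · RAW R3: wait I3 write@12
  I5 | 13 | 14 | 19 | 20   WAW R3: wait I3 write@12
  I6 | 14 | 16 | 21 | 22   RAW R5: wait I4 write@15
  I7 | 21 | 22 | 27 | 28   struct: M1 busy until I5 writes@20
  I8 | 23 | 29 | 34 | 35   struct: M0 busy until I6 writes@22 · RAW R2: wait I7 write@28

cycle = 6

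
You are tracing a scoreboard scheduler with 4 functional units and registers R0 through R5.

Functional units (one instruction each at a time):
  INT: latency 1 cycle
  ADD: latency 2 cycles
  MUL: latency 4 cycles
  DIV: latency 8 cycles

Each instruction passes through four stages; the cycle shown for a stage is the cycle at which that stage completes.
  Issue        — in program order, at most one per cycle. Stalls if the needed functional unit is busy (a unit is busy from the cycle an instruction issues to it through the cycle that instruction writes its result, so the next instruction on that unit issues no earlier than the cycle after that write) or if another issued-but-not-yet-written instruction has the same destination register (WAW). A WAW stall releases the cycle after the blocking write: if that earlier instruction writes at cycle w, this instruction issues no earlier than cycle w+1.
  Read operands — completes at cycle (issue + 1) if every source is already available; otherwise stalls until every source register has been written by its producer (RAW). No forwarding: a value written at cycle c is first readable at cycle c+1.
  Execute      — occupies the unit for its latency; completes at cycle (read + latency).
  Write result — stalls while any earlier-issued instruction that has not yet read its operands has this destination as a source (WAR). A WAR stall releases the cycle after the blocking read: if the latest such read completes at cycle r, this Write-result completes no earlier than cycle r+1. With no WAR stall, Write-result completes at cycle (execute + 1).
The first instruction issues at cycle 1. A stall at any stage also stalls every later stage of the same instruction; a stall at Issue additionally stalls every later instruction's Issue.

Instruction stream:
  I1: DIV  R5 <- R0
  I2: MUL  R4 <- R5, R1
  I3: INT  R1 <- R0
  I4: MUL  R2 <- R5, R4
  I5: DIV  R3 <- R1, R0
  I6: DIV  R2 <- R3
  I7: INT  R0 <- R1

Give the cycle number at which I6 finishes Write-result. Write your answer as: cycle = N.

cycle = 40

t=1  issue I1 (DIV)
t=2  I1 read-ops · issue I2 (MUL)
t=3  issue I3 (INT)
t=4  I3 read-ops
t=5  I3 finished on INT
t=10  I1 finished on DIV
t=11  I1→R5
t=12  I2 read-ops
t=13  I3→R1
t=16  I2 finished on MUL
t=17  I2→R4
t=18  issue I4 (MUL)
t=19  I4 read-ops · issue I5 (DIV)
t=20  I5 read-ops
t=23  I4 finished on MUL
t=24  I4→R2
t=28  I5 finished on DIV
t=29  I5→R3
t=30  issue I6 (DIV)
t=31  I6 read-ops · issue I7 (INT)
t=32  I7 read-ops
t=33  I7 finished on INT
t=34  I7→R0
t=39  I6 finished on DIV
t=40  I6→R2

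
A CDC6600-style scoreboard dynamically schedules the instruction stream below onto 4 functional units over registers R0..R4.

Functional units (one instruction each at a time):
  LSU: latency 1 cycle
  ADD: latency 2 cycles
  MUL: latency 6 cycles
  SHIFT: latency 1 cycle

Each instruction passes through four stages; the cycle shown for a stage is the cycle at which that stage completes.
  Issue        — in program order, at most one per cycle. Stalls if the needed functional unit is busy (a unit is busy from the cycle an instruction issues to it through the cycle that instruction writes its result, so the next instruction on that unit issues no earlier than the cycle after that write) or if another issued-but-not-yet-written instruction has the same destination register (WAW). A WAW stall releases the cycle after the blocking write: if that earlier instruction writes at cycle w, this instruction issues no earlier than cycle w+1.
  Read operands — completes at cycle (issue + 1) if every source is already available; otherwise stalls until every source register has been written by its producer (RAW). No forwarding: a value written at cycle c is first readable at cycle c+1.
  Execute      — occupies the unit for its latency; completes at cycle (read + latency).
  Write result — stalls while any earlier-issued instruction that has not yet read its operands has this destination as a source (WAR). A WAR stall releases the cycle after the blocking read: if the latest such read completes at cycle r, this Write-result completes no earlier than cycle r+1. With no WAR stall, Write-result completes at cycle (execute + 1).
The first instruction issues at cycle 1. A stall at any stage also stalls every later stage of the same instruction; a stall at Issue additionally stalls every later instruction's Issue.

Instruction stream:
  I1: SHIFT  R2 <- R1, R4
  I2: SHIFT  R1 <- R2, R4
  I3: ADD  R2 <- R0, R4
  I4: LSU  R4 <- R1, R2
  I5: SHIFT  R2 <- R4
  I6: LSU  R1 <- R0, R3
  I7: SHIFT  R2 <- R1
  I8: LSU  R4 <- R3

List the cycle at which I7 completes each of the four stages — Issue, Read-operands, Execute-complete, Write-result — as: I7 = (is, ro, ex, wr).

I1  is:1  ro:2  ex:3  wr:4
I2  is:5  ro:6  ex:7  wr:8  — struct: SHIFT busy until I1 writes@4
I3  is:6  ro:7  ex:9  wr:10
I4  is:7  ro:11  ex:12  wr:13  — RAW R2: wait I3 write@10
I5  is:11  ro:14  ex:15  wr:16  — WAW R2: wait I3 write@10, RAW R4: wait I4 write@13
I6  is:14  ro:15  ex:16  wr:17  — struct: LSU busy until I4 writes@13
I7  is:17  ro:18  ex:19  wr:20  — struct: SHIFT busy until I5 writes@16
I8  is:18  ro:19  ex:20  wr:21

I7 = (17, 18, 19, 20)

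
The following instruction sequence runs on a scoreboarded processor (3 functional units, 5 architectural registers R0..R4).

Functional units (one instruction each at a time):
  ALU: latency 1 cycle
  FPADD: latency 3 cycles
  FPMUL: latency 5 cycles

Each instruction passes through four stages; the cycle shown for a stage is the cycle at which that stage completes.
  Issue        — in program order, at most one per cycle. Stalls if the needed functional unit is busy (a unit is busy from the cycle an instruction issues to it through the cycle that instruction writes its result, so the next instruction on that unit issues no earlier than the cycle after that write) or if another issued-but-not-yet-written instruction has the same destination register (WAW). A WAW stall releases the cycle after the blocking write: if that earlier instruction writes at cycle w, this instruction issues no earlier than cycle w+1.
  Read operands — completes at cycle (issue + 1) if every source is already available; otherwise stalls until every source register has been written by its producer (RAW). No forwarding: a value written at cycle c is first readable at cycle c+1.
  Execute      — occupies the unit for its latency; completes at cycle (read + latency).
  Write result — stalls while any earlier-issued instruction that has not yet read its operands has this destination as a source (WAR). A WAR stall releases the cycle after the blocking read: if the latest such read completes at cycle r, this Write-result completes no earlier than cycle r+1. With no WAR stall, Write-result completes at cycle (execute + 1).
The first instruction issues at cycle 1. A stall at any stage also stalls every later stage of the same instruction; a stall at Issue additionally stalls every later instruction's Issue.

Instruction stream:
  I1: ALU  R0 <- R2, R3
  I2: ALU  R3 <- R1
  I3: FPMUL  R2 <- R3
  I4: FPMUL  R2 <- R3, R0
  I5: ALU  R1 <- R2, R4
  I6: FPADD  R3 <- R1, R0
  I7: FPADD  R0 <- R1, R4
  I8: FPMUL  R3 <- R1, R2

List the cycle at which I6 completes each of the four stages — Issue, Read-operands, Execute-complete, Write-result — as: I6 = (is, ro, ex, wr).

I6 = (18, 27, 30, 31)

  I1 | 1 | 2 | 3 | 4
  I2 | 5 | 6 | 7 | 8   struct: ALU busy until I1 writes@4
  I3 | 6 | 9 | 14 | 15   RAW R3: wait I2 write@8
  I4 | 16 | 17 | 22 | 23   struct: FPMUL busy until I3 writes@15
  I5 | 17 | 24 | 25 | 26   RAW R2: wait I4 write@23
  I6 | 18 | 27 | 30 | 31   RAW R1: wait I5 write@26
  I7 | 32 | 33 | 36 | 37   struct: FPADD busy until I6 writes@31
  I8 | 33 | 34 | 39 | 40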